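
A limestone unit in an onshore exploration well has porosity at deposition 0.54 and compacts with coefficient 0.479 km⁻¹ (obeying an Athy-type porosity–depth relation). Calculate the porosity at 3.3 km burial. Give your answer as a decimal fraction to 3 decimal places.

phi = phi₀·exp(−k·Z) = 0.54 × exp(−0.479 × 3.3) = 0.54 × exp(−1.581)
  = 0.54 × 0.2058 = 0.1111

0.111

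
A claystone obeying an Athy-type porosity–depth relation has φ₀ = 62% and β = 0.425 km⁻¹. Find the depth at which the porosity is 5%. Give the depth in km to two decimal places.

5.92 km

Invert Athy's law: Z = ln(φ₀/φ) / β
Z = ln(0.62/0.05) / 0.425 = ln(12.4) / 0.425 = 2.5177 / 0.425 = 5.924 km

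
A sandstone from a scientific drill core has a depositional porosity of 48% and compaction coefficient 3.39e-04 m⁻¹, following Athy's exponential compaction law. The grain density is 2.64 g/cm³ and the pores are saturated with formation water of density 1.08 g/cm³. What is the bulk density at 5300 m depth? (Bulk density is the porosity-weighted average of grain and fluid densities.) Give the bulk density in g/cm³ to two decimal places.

2.52 g/cm³

Working in km (1 km = 1000 m; c in km⁻¹ = c in m⁻¹ × 1000):
Porosity at depth: n = 0.48·exp(−0.339×5.3) = 0.48×0.1658 = 0.0796
Bulk density: ρ_b = (1−n)ρ_g + n·ρ_f = 0.9204×2.64 + 0.0796×1.08
       = 2.430 + 0.086 = 2.516 g/cm³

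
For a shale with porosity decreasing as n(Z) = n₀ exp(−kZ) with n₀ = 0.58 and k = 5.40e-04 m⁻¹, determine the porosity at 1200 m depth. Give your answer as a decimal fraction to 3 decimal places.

Working in km (1 km = 1000 m; k in km⁻¹ = k in m⁻¹ × 1000):
n = n₀·exp(−k·Z) = 0.58 × exp(−0.54 × 1.2) = 0.58 × exp(−0.648)
  = 0.58 × 0.5231 = 0.3034

0.303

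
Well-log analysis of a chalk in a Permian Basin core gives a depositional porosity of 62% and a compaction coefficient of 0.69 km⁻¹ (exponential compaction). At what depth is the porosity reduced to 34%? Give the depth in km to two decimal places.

Invert Athy's law: d = ln(n₀/n) / c
d = ln(0.62/0.34) / 0.69 = ln(1.824) / 0.69 = 0.6008 / 0.69 = 0.871 km

0.87 km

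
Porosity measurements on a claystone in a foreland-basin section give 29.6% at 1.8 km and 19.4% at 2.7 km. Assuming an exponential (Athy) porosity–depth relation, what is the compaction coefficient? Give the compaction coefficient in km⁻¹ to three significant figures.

Athy: phi(z) = phi₀ e^(−cz) ⇒ phi₁/phi₂ = e^{c(z₂−z₁)} ⇒ c = ln(phi₁/phi₂)/(z₂−z₁)
c = ln(0.296/0.194) / (2.7 − 1.8) = ln(1.526) / 0.9 = 0.4225 / 0.9 = 0.4694 km⁻¹

0.469 km⁻¹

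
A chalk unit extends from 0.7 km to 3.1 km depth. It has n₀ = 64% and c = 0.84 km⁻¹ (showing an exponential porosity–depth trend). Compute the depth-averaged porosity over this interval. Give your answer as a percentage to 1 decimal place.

15.3%

⟨n⟩ = (1/(d₂−d₁)) ∫ n₀ e^(−cd) dd = n₀·(e^(−c·d₁) − e^(−c·d₂)) / (c·(d₂−d₁))
e^(−0.84×0.7) = 0.5554; e^(−0.84×3.1) = 0.0740
⟨n⟩ = 0.64 × (0.5554 − 0.0740) / (0.84 × 2.4) = 0.64 × 0.2388 = 0.1528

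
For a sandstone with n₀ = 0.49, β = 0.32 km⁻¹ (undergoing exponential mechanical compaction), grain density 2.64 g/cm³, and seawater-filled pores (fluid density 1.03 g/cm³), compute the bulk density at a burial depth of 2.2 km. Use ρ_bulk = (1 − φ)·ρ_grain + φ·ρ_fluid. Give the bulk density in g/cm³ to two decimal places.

2.25 g/cm³

Porosity at depth: n = 0.49·exp(−0.32×2.2) = 0.49×0.4946 = 0.2424
Bulk density: ρ_b = (1−n)ρ_g + n·ρ_f = 0.7576×2.64 + 0.2424×1.03
       = 2.000 + 0.250 = 2.250 g/cm³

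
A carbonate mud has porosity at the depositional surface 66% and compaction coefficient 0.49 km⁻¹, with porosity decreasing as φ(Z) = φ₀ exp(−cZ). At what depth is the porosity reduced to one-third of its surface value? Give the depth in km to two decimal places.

2.24 km

φ/φ₀ = 1/3 ⇒ exp(−c·Z) = 1/3 ⇒ Z = ln(3) / c
Z = 1.0986 / 0.49 = 2.242 km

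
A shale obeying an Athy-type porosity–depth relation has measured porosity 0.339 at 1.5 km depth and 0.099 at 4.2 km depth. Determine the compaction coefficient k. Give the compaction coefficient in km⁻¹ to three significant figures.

0.456 km⁻¹

Athy: n(z) = n₀ e^(−kz) ⇒ n₁/n₂ = e^{k(z₂−z₁)} ⇒ k = ln(n₁/n₂)/(z₂−z₁)
k = ln(0.339/0.099) / (4.2 − 1.5) = ln(3.424) / 2.7 = 1.2309 / 2.7 = 0.4559 km⁻¹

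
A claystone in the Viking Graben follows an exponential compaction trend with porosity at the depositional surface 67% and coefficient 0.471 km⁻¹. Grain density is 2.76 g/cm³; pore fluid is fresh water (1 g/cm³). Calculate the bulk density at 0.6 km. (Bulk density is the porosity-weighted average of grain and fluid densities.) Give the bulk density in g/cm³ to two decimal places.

Porosity at depth: phi = 0.67·exp(−0.471×0.6) = 0.67×0.7538 = 0.5051
Bulk density: ρ_b = (1−phi)ρ_g + phi·ρ_f = 0.4949×2.76 + 0.5051×1
       = 1.366 + 0.505 = 1.871 g/cm³

1.87 g/cm³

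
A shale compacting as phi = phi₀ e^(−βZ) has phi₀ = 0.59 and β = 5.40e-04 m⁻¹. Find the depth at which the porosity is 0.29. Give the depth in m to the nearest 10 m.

1320 m

Working in km (1 km = 1000 m; β in km⁻¹ = β in m⁻¹ × 1000):
Invert Athy's law: Z = ln(phi₀/phi) / β
Z = ln(0.59/0.29) / 0.54 = ln(2.034) / 0.54 = 0.7102 / 0.54 = 1.315 km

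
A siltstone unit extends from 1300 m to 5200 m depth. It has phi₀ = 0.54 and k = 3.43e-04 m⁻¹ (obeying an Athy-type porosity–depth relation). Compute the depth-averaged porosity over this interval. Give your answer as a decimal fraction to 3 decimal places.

0.191

Working in km (1 km = 1000 m; k in km⁻¹ = k in m⁻¹ × 1000):
⟨phi⟩ = (1/(z₂−z₁)) ∫ phi₀ e^(−kz) dz = phi₀·(e^(−k·z₁) − e^(−k·z₂)) / (k·(z₂−z₁))
e^(−0.343×1.3) = 0.6402; e^(−0.343×5.2) = 0.1680
⟨phi⟩ = 0.54 × (0.6402 − 0.1680) / (0.343 × 3.9) = 0.54 × 0.3530 = 0.1906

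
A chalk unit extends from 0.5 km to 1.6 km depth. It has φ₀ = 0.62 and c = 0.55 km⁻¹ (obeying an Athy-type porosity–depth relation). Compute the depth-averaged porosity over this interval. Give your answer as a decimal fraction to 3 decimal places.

⟨φ⟩ = (1/(z₂−z₁)) ∫ φ₀ e^(−cz) dz = φ₀·(e^(−c·z₁) − e^(−c·z₂)) / (c·(z₂−z₁))
e^(−0.55×0.5) = 0.7596; e^(−0.55×1.6) = 0.4148
⟨φ⟩ = 0.62 × (0.7596 − 0.4148) / (0.55 × 1.1) = 0.62 × 0.5699 = 0.3533

0.353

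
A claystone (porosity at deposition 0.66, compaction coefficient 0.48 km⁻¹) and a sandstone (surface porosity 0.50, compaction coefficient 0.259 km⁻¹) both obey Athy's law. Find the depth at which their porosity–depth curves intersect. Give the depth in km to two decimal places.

1.26 km

Set n₀ₐ e^(−kₐd) = n₀ᵦ e^(−kᵦd) ⇒ ln(n₀ₐ/n₀ᵦ) = (kₐ − kᵦ)·d
d = ln(0.66/0.5) / (0.48 − 0.259) = 0.2776 / 0.221 = 1.256 km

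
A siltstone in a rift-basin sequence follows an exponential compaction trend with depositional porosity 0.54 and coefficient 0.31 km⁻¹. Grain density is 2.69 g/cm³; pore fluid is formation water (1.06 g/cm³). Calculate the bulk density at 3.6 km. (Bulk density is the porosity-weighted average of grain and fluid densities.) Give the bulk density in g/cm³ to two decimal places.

Porosity at depth: n = 0.54·exp(−0.31×3.6) = 0.54×0.3276 = 0.1769
Bulk density: ρ_b = (1−n)ρ_g + n·ρ_f = 0.8231×2.69 + 0.1769×1.06
       = 2.214 + 0.188 = 2.402 g/cm³

2.40 g/cm³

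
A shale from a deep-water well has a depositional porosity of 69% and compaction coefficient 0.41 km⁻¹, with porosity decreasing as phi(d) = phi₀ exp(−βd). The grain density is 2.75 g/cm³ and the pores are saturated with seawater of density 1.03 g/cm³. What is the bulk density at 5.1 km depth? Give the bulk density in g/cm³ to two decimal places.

Porosity at depth: phi = 0.69·exp(−0.41×5.1) = 0.69×0.1236 = 0.0853
Bulk density: ρ_b = (1−phi)ρ_g + phi·ρ_f = 0.9147×2.75 + 0.0853×1.03
       = 2.516 + 0.088 = 2.603 g/cm³

2.60 g/cm³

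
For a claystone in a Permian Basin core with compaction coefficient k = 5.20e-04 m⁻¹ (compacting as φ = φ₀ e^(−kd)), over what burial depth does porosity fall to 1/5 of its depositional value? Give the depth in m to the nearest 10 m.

Working in km (1 km = 1000 m; k in km⁻¹ = k in m⁻¹ × 1000):
φ/φ₀ = 1/5 ⇒ exp(−k·d) = 1/5 ⇒ d = ln(5) / k
d = 1.6094 / 0.52 = 3.095 km

3100 m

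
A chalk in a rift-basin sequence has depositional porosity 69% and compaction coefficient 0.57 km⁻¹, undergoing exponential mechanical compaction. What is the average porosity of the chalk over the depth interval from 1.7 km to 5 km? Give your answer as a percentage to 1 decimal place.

⟨phi⟩ = (1/(z₂−z₁)) ∫ phi₀ e^(−cz) dz = phi₀·(e^(−c·z₁) − e^(−c·z₂)) / (c·(z₂−z₁))
e^(−0.57×1.7) = 0.3795; e^(−0.57×5) = 0.0578
⟨phi⟩ = 0.69 × (0.3795 − 0.0578) / (0.57 × 3.3) = 0.69 × 0.1710 = 0.1180

11.8%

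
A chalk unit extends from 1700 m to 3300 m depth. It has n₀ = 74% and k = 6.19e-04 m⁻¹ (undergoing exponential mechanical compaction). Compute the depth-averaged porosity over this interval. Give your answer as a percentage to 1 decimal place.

16.4%

Working in km (1 km = 1000 m; k in km⁻¹ = k in m⁻¹ × 1000):
⟨n⟩ = (1/(z₂−z₁)) ∫ n₀ e^(−kz) dz = n₀·(e^(−k·z₁) − e^(−k·z₂)) / (k·(z₂−z₁))
e^(−0.619×1.7) = 0.3491; e^(−0.619×3.3) = 0.1297
⟨n⟩ = 0.74 × (0.3491 − 0.1297) / (0.619 × 1.6) = 0.74 × 0.2216 = 0.1640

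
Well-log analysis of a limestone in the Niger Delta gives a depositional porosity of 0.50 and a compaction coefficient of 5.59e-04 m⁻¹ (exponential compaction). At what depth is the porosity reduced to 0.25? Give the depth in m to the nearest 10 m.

1240 m

Working in km (1 km = 1000 m; β in km⁻¹ = β in m⁻¹ × 1000):
Invert Athy's law: Z = ln(φ₀/φ) / β
Z = ln(0.5/0.25) / 0.559 = ln(2) / 0.559 = 0.6931 / 0.559 = 1.240 km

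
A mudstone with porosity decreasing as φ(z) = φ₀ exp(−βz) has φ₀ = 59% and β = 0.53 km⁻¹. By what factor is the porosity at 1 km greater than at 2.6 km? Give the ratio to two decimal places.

φ(z₁)/φ(z₂) = e^(−β·z₁)/e^(−β·z₂) = e^{β(z₂−z₁)}
= exp(0.53 × 1.6) = exp(0.848) = 2.3350

2.33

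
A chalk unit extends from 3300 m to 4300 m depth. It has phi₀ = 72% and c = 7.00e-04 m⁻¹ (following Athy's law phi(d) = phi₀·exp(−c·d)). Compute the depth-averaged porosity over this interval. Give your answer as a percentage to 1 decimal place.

Working in km (1 km = 1000 m; c in km⁻¹ = c in m⁻¹ × 1000):
⟨phi⟩ = (1/(d₂−d₁)) ∫ phi₀ e^(−cd) dd = phi₀·(e^(−c·d₁) − e^(−c·d₂)) / (c·(d₂−d₁))
e^(−0.7×3.3) = 0.0993; e^(−0.7×4.3) = 0.0493
⟨phi⟩ = 0.72 × (0.0993 − 0.0493) / (0.7 × 1) = 0.72 × 0.0714 = 0.0514

5.1%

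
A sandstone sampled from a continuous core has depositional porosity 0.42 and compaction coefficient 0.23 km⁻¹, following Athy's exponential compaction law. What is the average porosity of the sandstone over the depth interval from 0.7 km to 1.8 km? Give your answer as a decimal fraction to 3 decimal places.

0.316

⟨φ⟩ = (1/(d₂−d₁)) ∫ φ₀ e^(−kd) dd = φ₀·(e^(−k·d₁) − e^(−k·d₂)) / (k·(d₂−d₁))
e^(−0.23×0.7) = 0.8513; e^(−0.23×1.8) = 0.6610
⟨φ⟩ = 0.42 × (0.8513 − 0.6610) / (0.23 × 1.1) = 0.42 × 0.7521 = 0.3159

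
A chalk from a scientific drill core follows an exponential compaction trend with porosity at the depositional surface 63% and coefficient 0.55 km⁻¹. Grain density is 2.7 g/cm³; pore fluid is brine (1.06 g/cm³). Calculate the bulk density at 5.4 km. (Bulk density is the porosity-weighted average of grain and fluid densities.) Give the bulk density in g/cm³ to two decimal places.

Porosity at depth: phi = 0.63·exp(−0.55×5.4) = 0.63×0.0513 = 0.0323
Bulk density: ρ_b = (1−phi)ρ_g + phi·ρ_f = 0.9677×2.7 + 0.0323×1.06
       = 2.613 + 0.034 = 2.647 g/cm³

2.65 g/cm³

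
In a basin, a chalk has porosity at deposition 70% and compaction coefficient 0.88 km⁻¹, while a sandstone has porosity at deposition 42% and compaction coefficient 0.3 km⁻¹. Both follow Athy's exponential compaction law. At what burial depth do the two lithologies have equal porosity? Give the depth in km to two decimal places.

0.88 km

Set n₀ₐ e^(−kₐz) = n₀ᵦ e^(−kᵦz) ⇒ ln(n₀ₐ/n₀ᵦ) = (kₐ − kᵦ)·z
z = ln(0.7/0.42) / (0.88 − 0.3) = 0.5108 / 0.58 = 0.881 km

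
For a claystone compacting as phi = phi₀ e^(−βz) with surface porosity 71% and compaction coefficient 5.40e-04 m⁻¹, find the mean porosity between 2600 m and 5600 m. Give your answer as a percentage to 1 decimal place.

8.6%

Working in km (1 km = 1000 m; β in km⁻¹ = β in m⁻¹ × 1000):
⟨phi⟩ = (1/(z₂−z₁)) ∫ phi₀ e^(−βz) dz = phi₀·(e^(−β·z₁) − e^(−β·z₂)) / (β·(z₂−z₁))
e^(−0.54×2.6) = 0.2456; e^(−0.54×5.6) = 0.0486
⟨phi⟩ = 0.71 × (0.2456 − 0.0486) / (0.54 × 3) = 0.71 × 0.1216 = 0.0863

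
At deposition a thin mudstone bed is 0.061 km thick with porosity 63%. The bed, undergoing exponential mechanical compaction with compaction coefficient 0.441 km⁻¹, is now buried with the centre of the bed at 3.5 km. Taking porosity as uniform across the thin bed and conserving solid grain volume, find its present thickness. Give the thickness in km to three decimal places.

0.026 km

Porosity at 3.5 km: n = 0.63·exp(−0.441×3.5) = 0.1346
Solid-volume conservation: h(1−n) = h₀(1−n₀) ⇒ h = h₀·(1−n₀)/(1−n)
h = 0.061 × (1 − 0.63)/(1 − 0.1346) = 0.061 × 0.4275 = 0.0261 km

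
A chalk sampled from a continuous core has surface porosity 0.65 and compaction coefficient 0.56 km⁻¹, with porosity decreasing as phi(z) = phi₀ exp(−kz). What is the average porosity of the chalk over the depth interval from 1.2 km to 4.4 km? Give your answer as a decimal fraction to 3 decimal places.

0.154

⟨phi⟩ = (1/(z₂−z₁)) ∫ phi₀ e^(−kz) dz = phi₀·(e^(−k·z₁) − e^(−k·z₂)) / (k·(z₂−z₁))
e^(−0.56×1.2) = 0.5107; e^(−0.56×4.4) = 0.0851
⟨phi⟩ = 0.65 × (0.5107 − 0.0851) / (0.56 × 3.2) = 0.65 × 0.2375 = 0.1544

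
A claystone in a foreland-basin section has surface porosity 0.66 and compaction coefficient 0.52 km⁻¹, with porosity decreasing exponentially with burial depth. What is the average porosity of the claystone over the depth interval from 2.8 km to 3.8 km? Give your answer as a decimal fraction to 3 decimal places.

0.120

⟨φ⟩ = (1/(z₂−z₁)) ∫ φ₀ e^(−cz) dz = φ₀·(e^(−c·z₁) − e^(−c·z₂)) / (c·(z₂−z₁))
e^(−0.52×2.8) = 0.2332; e^(−0.52×3.8) = 0.1386
⟨φ⟩ = 0.66 × (0.2332 − 0.1386) / (0.52 × 1) = 0.66 × 0.1818 = 0.1200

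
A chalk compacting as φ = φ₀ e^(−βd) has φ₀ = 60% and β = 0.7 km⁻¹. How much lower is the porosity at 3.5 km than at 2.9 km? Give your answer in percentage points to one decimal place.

φ(2.9) = 0.6·e^(−0.7×2.9) = 0.0788
φ(3.5) = 0.6·e^(−0.7×3.5) = 0.0518
Δφ = 0.0788 − 0.0518 = 0.0270

2.7 percentage points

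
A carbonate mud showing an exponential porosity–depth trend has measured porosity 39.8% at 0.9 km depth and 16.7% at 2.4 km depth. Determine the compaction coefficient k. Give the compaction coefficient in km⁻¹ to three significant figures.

Athy: phi(Z) = phi₀ e^(−kZ) ⇒ phi₁/phi₂ = e^{k(Z₂−Z₁)} ⇒ k = ln(phi₁/phi₂)/(Z₂−Z₁)
k = ln(0.398/0.167) / (2.4 − 0.9) = ln(2.383) / 1.5 = 0.8685 / 1.5 = 0.579 km⁻¹

0.579 km⁻¹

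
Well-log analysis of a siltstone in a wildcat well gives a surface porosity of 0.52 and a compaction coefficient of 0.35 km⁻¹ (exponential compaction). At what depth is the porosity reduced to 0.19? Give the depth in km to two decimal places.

Invert Athy's law: d = ln(n₀/n) / k
d = ln(0.52/0.19) / 0.35 = ln(2.737) / 0.35 = 1.0068 / 0.35 = 2.877 km

2.88 km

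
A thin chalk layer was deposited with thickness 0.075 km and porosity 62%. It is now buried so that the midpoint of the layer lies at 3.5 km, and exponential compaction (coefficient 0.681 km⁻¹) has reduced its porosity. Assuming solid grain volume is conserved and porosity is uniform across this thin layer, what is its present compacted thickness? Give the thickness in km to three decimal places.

0.030 km

Porosity at 3.5 km: phi = 0.62·exp(−0.681×3.5) = 0.0572
Solid-volume conservation: h(1−phi) = h₀(1−phi₀) ⇒ h = h₀·(1−phi₀)/(1−phi)
h = 0.075 × (1 − 0.62)/(1 − 0.0572) = 0.075 × 0.4030 = 0.0302 km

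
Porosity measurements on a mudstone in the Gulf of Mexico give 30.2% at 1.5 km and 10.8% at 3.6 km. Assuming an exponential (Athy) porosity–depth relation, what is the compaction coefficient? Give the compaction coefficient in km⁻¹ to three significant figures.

0.490 km⁻¹

Athy: phi(d) = phi₀ e^(−βd) ⇒ phi₁/phi₂ = e^{β(d₂−d₁)} ⇒ β = ln(phi₁/phi₂)/(d₂−d₁)
β = ln(0.302/0.108) / (3.6 − 1.5) = ln(2.796) / 2.1 = 1.0283 / 2.1 = 0.4897 km⁻¹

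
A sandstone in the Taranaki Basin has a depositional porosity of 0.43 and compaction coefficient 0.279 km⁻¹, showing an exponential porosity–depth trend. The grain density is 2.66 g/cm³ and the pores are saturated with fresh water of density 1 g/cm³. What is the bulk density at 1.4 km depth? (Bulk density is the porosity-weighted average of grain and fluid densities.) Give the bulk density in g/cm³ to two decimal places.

2.18 g/cm³

Porosity at depth: phi = 0.43·exp(−0.279×1.4) = 0.43×0.6767 = 0.2910
Bulk density: ρ_b = (1−phi)ρ_g + phi·ρ_f = 0.7090×2.66 + 0.2910×1
       = 1.886 + 0.291 = 2.177 g/cm³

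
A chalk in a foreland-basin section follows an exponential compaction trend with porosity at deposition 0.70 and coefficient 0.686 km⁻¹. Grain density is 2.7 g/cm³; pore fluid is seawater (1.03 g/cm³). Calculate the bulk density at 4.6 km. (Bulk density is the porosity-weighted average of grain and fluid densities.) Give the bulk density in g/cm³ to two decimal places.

2.65 g/cm³

Porosity at depth: φ = 0.7·exp(−0.686×4.6) = 0.7×0.0426 = 0.0298
Bulk density: ρ_b = (1−φ)ρ_g + φ·ρ_f = 0.9702×2.7 + 0.0298×1.03
       = 2.619 + 0.031 = 2.650 g/cm³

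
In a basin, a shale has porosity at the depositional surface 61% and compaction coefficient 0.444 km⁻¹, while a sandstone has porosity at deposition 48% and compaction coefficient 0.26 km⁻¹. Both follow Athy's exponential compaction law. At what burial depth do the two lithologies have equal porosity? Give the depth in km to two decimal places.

1.30 km

Set phi₀ₐ e^(−kₐd) = phi₀ᵦ e^(−kᵦd) ⇒ ln(phi₀ₐ/phi₀ᵦ) = (kₐ − kᵦ)·d
d = ln(0.61/0.48) / (0.444 − 0.26) = 0.2397 / 0.184 = 1.303 km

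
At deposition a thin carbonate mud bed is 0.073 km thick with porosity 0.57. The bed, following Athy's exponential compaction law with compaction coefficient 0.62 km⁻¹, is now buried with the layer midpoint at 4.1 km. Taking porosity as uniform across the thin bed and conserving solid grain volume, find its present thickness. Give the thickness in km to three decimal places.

Porosity at 4.1 km: n = 0.57·exp(−0.62×4.1) = 0.0449
Solid-volume conservation: h(1−n) = h₀(1−n₀) ⇒ h = h₀·(1−n₀)/(1−n)
h = 0.073 × (1 − 0.57)/(1 − 0.0449) = 0.073 × 0.4502 = 0.0329 km

0.033 km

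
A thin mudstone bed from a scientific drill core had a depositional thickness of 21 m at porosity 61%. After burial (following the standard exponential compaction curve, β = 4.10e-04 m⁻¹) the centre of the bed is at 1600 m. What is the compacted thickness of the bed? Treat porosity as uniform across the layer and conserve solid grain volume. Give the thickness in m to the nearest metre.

Working in km (1 km = 1000 m; β in km⁻¹ = β in m⁻¹ × 1000):
Porosity at 1.6 km: n = 0.61·exp(−0.41×1.6) = 0.3165
Solid-volume conservation: h(1−n) = h₀(1−n₀) ⇒ h = h₀·(1−n₀)/(1−n)
h = 0.021 × (1 − 0.61)/(1 − 0.3165) = 0.021 × 0.5706 = 0.0120 km

12 m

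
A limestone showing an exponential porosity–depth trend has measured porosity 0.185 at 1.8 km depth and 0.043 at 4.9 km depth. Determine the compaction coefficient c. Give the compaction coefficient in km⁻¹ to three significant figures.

Athy: n(Z) = n₀ e^(−cZ) ⇒ n₁/n₂ = e^{c(Z₂−Z₁)} ⇒ c = ln(n₁/n₂)/(Z₂−Z₁)
c = ln(0.185/0.043) / (4.9 − 1.8) = ln(4.302) / 3.1 = 1.4592 / 3.1 = 0.4707 km⁻¹

0.471 km⁻¹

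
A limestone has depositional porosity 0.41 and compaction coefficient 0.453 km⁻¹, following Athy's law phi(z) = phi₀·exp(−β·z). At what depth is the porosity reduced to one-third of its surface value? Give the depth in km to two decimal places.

2.43 km

phi/phi₀ = 1/3 ⇒ exp(−β·z) = 1/3 ⇒ z = ln(3) / β
z = 1.0986 / 0.453 = 2.425 km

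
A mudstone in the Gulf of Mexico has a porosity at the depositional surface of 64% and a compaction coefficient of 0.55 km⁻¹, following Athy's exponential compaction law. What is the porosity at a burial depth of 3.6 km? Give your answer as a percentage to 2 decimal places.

8.84%

φ = φ₀·exp(−k·Z) = 0.64 × exp(−0.55 × 3.6) = 0.64 × exp(−1.98)
  = 0.64 × 0.1381 = 0.0884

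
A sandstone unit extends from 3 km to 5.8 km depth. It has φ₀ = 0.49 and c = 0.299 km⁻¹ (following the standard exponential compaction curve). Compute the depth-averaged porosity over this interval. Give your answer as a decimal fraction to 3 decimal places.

0.135

⟨φ⟩ = (1/(d₂−d₁)) ∫ φ₀ e^(−cd) dd = φ₀·(e^(−c·d₁) − e^(−c·d₂)) / (c·(d₂−d₁))
e^(−0.299×3) = 0.4078; e^(−0.299×5.8) = 0.1765
⟨φ⟩ = 0.49 × (0.4078 − 0.1765) / (0.299 × 2.8) = 0.49 × 0.2762 = 0.1353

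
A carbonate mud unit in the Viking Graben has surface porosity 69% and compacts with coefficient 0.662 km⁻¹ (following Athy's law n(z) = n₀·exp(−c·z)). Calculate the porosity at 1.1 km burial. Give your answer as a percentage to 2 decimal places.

n = n₀·exp(−c·z) = 0.69 × exp(−0.662 × 1.1) = 0.69 × exp(−0.7282)
  = 0.69 × 0.4828 = 0.3331

33.31%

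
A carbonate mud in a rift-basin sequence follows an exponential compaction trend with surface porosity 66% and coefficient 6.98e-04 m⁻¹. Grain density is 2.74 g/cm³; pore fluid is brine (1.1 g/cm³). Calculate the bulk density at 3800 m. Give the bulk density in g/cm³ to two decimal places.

Working in km (1 km = 1000 m; β in km⁻¹ = β in m⁻¹ × 1000):
Porosity at depth: φ = 0.66·exp(−0.698×3.8) = 0.66×0.0705 = 0.0465
Bulk density: ρ_b = (1−φ)ρ_g + φ·ρ_f = 0.9535×2.74 + 0.0465×1.1
       = 2.613 + 0.051 = 2.664 g/cm³

2.66 g/cm³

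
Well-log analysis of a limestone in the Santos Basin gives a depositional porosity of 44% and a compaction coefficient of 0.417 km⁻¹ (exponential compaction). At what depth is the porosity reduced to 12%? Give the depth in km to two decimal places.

3.12 km

Invert Athy's law: z = ln(n₀/n) / β
z = ln(0.44/0.12) / 0.417 = ln(3.667) / 0.417 = 1.2993 / 0.417 = 3.116 km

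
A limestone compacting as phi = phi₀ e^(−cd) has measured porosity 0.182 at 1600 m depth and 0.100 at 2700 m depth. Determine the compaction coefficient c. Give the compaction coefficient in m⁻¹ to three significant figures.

0.000544 m⁻¹

Working in km (1 km = 1000 m; c in km⁻¹ = c in m⁻¹ × 1000):
Athy: phi(d) = phi₀ e^(−cd) ⇒ phi₁/phi₂ = e^{c(d₂−d₁)} ⇒ c = ln(phi₁/phi₂)/(d₂−d₁)
c = ln(0.182/0.1) / (2.7 − 1.6) = ln(1.82) / 1.1 = 0.5988 / 1.1 = 0.5444 km⁻¹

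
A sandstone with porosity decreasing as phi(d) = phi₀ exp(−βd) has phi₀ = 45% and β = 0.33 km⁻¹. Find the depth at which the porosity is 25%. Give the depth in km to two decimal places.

Invert Athy's law: d = ln(phi₀/phi) / β
d = ln(0.45/0.25) / 0.33 = ln(1.8) / 0.33 = 0.5878 / 0.33 = 1.781 km

1.78 km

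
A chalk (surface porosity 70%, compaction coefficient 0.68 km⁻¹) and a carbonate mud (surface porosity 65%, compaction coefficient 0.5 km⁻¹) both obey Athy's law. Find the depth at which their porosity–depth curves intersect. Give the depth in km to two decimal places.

Set n₀ₐ e^(−cₐd) = n₀ᵦ e^(−cᵦd) ⇒ ln(n₀ₐ/n₀ᵦ) = (cₐ − cᵦ)·d
d = ln(0.7/0.65) / (0.68 − 0.5) = 0.0741 / 0.18 = 0.412 km

0.41 km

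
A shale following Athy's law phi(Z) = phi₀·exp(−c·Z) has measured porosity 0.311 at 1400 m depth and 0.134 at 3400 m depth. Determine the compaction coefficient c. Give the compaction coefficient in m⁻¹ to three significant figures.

Working in km (1 km = 1000 m; c in km⁻¹ = c in m⁻¹ × 1000):
Athy: phi(Z) = phi₀ e^(−cZ) ⇒ phi₁/phi₂ = e^{c(Z₂−Z₁)} ⇒ c = ln(phi₁/phi₂)/(Z₂−Z₁)
c = ln(0.311/0.134) / (3.4 − 1.4) = ln(2.321) / 2 = 0.8420 / 2 = 0.421 km⁻¹

0.000421 m⁻¹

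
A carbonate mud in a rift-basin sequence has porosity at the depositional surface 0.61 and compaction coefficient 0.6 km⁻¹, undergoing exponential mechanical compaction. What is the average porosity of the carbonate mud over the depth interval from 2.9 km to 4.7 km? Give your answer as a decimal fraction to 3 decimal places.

⟨n⟩ = (1/(Z₂−Z₁)) ∫ n₀ e^(−βZ) dZ = n₀·(e^(−β·Z₁) − e^(−β·Z₂)) / (β·(Z₂−Z₁))
e^(−0.6×2.9) = 0.1755; e^(−0.6×4.7) = 0.0596
⟨n⟩ = 0.61 × (0.1755 − 0.0596) / (0.6 × 1.8) = 0.61 × 0.1073 = 0.0655

0.065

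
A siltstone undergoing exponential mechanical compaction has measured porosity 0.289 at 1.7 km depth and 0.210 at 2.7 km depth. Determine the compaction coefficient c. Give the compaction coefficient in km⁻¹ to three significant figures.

0.319 km⁻¹

Athy: n(d) = n₀ e^(−cd) ⇒ n₁/n₂ = e^{c(d₂−d₁)} ⇒ c = ln(n₁/n₂)/(d₂−d₁)
c = ln(0.289/0.21) / (2.7 − 1.7) = ln(1.376) / 1 = 0.3193 / 1 = 0.3193 km⁻¹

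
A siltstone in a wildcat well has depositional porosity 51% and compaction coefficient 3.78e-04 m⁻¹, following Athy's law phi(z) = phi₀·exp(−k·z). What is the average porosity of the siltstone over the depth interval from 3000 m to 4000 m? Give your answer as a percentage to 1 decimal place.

Working in km (1 km = 1000 m; k in km⁻¹ = k in m⁻¹ × 1000):
⟨phi⟩ = (1/(z₂−z₁)) ∫ phi₀ e^(−kz) dz = phi₀·(e^(−k·z₁) − e^(−k·z₂)) / (k·(z₂−z₁))
e^(−0.378×3) = 0.3217; e^(−0.378×4) = 0.2205
⟨phi⟩ = 0.51 × (0.3217 − 0.2205) / (0.378 × 1) = 0.51 × 0.2679 = 0.1366

13.7%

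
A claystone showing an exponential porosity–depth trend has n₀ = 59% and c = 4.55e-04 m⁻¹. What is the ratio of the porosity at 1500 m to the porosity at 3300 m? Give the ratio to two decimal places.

2.27

Working in km (1 km = 1000 m; c in km⁻¹ = c in m⁻¹ × 1000):
n(z₁)/n(z₂) = e^(−c·z₁)/e^(−c·z₂) = e^{c(z₂−z₁)}
= exp(0.455 × 1.8) = exp(0.819) = 2.2682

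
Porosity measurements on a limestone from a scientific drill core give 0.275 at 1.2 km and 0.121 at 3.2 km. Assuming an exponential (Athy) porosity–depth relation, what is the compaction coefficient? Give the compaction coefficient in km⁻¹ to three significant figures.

Athy: n(Z) = n₀ e^(−cZ) ⇒ n₁/n₂ = e^{c(Z₂−Z₁)} ⇒ c = ln(n₁/n₂)/(Z₂−Z₁)
c = ln(0.275/0.121) / (3.2 − 1.2) = ln(2.273) / 2 = 0.8210 / 2 = 0.4105 km⁻¹

0.410 km⁻¹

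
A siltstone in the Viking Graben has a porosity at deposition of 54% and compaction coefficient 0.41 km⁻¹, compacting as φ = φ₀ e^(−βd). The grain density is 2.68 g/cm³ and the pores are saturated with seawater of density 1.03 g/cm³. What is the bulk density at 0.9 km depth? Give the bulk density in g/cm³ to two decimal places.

Porosity at depth: φ = 0.54·exp(−0.41×0.9) = 0.54×0.6914 = 0.3734
Bulk density: ρ_b = (1−φ)ρ_g + φ·ρ_f = 0.6266×2.68 + 0.3734×1.03
       = 1.679 + 0.385 = 2.064 g/cm³

2.06 g/cm³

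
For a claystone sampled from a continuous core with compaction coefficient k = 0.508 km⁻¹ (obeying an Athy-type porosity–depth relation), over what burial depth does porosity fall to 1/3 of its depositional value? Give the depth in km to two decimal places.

n/n₀ = 1/3 ⇒ exp(−k·Z) = 1/3 ⇒ Z = ln(3) / k
Z = 1.0986 / 0.508 = 2.163 km

2.16 km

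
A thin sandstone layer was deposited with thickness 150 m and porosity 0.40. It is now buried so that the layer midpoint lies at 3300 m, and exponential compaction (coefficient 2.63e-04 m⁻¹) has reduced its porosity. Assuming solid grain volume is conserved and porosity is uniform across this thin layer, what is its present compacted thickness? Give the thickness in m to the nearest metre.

Working in km (1 km = 1000 m; β in km⁻¹ = β in m⁻¹ × 1000):
Porosity at 3.3 km: n = 0.4·exp(−0.263×3.3) = 0.1679
Solid-volume conservation: h(1−n) = h₀(1−n₀) ⇒ h = h₀·(1−n₀)/(1−n)
h = 0.15 × (1 − 0.4)/(1 − 0.1679) = 0.15 × 0.7211 = 0.1082 km

108 m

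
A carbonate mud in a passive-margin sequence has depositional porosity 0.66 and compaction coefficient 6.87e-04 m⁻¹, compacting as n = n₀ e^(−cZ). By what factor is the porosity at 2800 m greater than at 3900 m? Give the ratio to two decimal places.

Working in km (1 km = 1000 m; c in km⁻¹ = c in m⁻¹ × 1000):
n(Z₁)/n(Z₂) = e^(−c·Z₁)/e^(−c·Z₂) = e^{c(Z₂−Z₁)}
= exp(0.687 × 1.1) = exp(0.7557) = 2.1291

2.13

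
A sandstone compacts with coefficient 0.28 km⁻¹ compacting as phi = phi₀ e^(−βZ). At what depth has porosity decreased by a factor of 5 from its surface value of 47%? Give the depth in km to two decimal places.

phi/phi₀ = 1/5 ⇒ exp(−β·Z) = 1/5 ⇒ Z = ln(5) / β
Z = 1.6094 / 0.28 = 5.748 km

5.75 km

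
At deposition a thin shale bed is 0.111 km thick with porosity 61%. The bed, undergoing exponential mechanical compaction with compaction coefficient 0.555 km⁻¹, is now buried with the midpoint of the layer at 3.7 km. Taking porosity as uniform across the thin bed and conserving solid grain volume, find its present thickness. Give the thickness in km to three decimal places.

Porosity at 3.7 km: phi = 0.61·exp(−0.555×3.7) = 0.0783
Solid-volume conservation: h(1−phi) = h₀(1−phi₀) ⇒ h = h₀·(1−phi₀)/(1−phi)
h = 0.111 × (1 − 0.61)/(1 − 0.0783) = 0.111 × 0.4231 = 0.0470 km

0.047 km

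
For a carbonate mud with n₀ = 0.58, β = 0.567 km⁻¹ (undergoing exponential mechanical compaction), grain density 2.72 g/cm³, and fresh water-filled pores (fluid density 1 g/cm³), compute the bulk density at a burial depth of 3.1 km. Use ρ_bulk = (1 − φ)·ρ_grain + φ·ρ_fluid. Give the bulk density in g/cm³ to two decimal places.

Porosity at depth: n = 0.58·exp(−0.567×3.1) = 0.58×0.1724 = 0.1000
Bulk density: ρ_b = (1−n)ρ_g + n·ρ_f = 0.9000×2.72 + 0.1000×1
       = 2.448 + 0.100 = 2.548 g/cm³

2.55 g/cm³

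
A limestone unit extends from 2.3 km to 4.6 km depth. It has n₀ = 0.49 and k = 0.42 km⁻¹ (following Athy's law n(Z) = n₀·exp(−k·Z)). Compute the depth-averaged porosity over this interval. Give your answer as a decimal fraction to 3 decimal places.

0.120

⟨n⟩ = (1/(Z₂−Z₁)) ∫ n₀ e^(−kZ) dZ = n₀·(e^(−k·Z₁) − e^(−k·Z₂)) / (k·(Z₂−Z₁))
e^(−0.42×2.3) = 0.3806; e^(−0.42×4.6) = 0.1449
⟨n⟩ = 0.49 × (0.3806 − 0.1449) / (0.42 × 2.3) = 0.49 × 0.2440 = 0.1196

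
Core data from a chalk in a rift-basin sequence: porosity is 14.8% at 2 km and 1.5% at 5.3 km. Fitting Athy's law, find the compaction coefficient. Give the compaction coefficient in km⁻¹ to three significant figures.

Athy: phi(z) = phi₀ e^(−cz) ⇒ phi₁/phi₂ = e^{c(z₂−z₁)} ⇒ c = ln(phi₁/phi₂)/(z₂−z₁)
c = ln(0.148/0.015) / (5.3 − 2) = ln(9.867) / 3.3 = 2.2892 / 3.3 = 0.6937 km⁻¹

0.694 km⁻¹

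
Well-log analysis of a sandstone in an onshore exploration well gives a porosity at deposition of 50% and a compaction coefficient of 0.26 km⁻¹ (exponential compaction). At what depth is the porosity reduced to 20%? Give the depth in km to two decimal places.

3.52 km

Invert Athy's law: d = ln(n₀/n) / β
d = ln(0.5/0.2) / 0.26 = ln(2.5) / 0.26 = 0.9163 / 0.26 = 3.524 km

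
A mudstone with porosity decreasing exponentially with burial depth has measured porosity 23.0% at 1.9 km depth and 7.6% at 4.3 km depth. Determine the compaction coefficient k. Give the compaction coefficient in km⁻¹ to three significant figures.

Athy: phi(Z) = phi₀ e^(−kZ) ⇒ phi₁/phi₂ = e^{k(Z₂−Z₁)} ⇒ k = ln(phi₁/phi₂)/(Z₂−Z₁)
k = ln(0.23/0.076) / (4.3 − 1.9) = ln(3.026) / 2.4 = 1.1073 / 2.4 = 0.4614 km⁻¹

0.461 km⁻¹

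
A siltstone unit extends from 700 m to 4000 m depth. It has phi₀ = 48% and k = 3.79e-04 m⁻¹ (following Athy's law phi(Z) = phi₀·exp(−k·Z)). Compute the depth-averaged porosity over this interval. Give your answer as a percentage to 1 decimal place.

Working in km (1 km = 1000 m; k in km⁻¹ = k in m⁻¹ × 1000):
⟨phi⟩ = (1/(Z₂−Z₁)) ∫ phi₀ e^(−kZ) dZ = phi₀·(e^(−k·Z₁) − e^(−k·Z₂)) / (k·(Z₂−Z₁))
e^(−0.379×0.7) = 0.7670; e^(−0.379×4) = 0.2196
⟨phi⟩ = 0.48 × (0.7670 − 0.2196) / (0.379 × 3.3) = 0.48 × 0.4377 = 0.2101

21.0%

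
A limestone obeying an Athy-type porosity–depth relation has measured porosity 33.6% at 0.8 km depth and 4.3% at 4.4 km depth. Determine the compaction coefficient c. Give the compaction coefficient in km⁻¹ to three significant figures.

0.571 km⁻¹

Athy: phi(d) = phi₀ e^(−cd) ⇒ phi₁/phi₂ = e^{c(d₂−d₁)} ⇒ c = ln(phi₁/phi₂)/(d₂−d₁)
c = ln(0.336/0.043) / (4.4 − 0.8) = ln(7.814) / 3.6 = 2.0559 / 3.6 = 0.5711 km⁻¹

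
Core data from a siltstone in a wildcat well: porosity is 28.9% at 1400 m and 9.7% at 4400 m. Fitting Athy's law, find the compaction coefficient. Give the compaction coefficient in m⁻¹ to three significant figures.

0.000364 m⁻¹

Working in km (1 km = 1000 m; c in km⁻¹ = c in m⁻¹ × 1000):
Athy: n(Z) = n₀ e^(−cZ) ⇒ n₁/n₂ = e^{c(Z₂−Z₁)} ⇒ c = ln(n₁/n₂)/(Z₂−Z₁)
c = ln(0.289/0.097) / (4.4 − 1.4) = ln(2.979) / 3 = 1.0917 / 3 = 0.3639 km⁻¹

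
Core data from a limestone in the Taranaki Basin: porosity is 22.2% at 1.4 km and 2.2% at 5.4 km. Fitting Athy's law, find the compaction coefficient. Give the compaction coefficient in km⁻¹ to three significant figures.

0.578 km⁻¹

Athy: φ(d) = φ₀ e^(−kd) ⇒ φ₁/φ₂ = e^{k(d₂−d₁)} ⇒ k = ln(φ₁/φ₂)/(d₂−d₁)
k = ln(0.222/0.022) / (5.4 − 1.4) = ln(10.09) / 4 = 2.3116 / 4 = 0.5779 km⁻¹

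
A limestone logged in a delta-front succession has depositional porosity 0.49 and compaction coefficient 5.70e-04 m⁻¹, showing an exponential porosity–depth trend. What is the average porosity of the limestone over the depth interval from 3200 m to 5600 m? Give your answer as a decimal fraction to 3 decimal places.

0.043

Working in km (1 km = 1000 m; c in km⁻¹ = c in m⁻¹ × 1000):
⟨φ⟩ = (1/(z₂−z₁)) ∫ φ₀ e^(−cz) dz = φ₀·(e^(−c·z₁) − e^(−c·z₂)) / (c·(z₂−z₁))
e^(−0.57×3.2) = 0.1614; e^(−0.57×5.6) = 0.0411
⟨φ⟩ = 0.49 × (0.1614 − 0.0411) / (0.57 × 2.4) = 0.49 × 0.0879 = 0.0431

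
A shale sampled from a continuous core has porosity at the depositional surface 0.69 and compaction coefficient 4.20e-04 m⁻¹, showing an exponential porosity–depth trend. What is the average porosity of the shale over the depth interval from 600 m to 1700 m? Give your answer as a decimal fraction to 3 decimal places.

Working in km (1 km = 1000 m; k in km⁻¹ = k in m⁻¹ × 1000):
⟨φ⟩ = (1/(Z₂−Z₁)) ∫ φ₀ e^(−kZ) dZ = φ₀·(e^(−k·Z₁) − e^(−k·Z₂)) / (k·(Z₂−Z₁))
e^(−0.42×0.6) = 0.7772; e^(−0.42×1.7) = 0.4897
⟨φ⟩ = 0.69 × (0.7772 − 0.4897) / (0.42 × 1.1) = 0.69 × 0.6224 = 0.4295

0.429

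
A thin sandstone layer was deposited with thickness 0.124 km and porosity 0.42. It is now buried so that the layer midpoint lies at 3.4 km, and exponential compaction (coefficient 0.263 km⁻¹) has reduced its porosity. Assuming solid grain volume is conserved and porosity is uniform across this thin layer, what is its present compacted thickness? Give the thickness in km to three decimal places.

0.087 km

Porosity at 3.4 km: φ = 0.42·exp(−0.263×3.4) = 0.1718
Solid-volume conservation: h(1−φ) = h₀(1−φ₀) ⇒ h = h₀·(1−φ₀)/(1−φ)
h = 0.124 × (1 − 0.42)/(1 − 0.1718) = 0.124 × 0.7003 = 0.0868 km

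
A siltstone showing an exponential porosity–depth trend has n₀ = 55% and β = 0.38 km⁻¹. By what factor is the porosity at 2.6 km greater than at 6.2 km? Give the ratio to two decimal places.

n(z₁)/n(z₂) = e^(−β·z₁)/e^(−β·z₂) = e^{β(z₂−z₁)}
= exp(0.38 × 3.6) = exp(1.368) = 3.9275

3.93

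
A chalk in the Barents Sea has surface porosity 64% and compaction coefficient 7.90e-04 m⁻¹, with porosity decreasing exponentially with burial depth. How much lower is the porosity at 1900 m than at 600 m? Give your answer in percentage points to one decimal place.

Working in km (1 km = 1000 m; k in km⁻¹ = k in m⁻¹ × 1000):
n(0.6) = 0.64·e^(−0.79×0.6) = 0.3984
n(1.9) = 0.64·e^(−0.79×1.9) = 0.1427
Δn = 0.3984 − 0.1427 = 0.2557

25.6 percentage points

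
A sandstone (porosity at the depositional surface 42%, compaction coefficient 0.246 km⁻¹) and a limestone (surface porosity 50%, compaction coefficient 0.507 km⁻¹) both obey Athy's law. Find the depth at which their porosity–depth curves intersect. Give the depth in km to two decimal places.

Set n₀ₐ e^(−kₐz) = n₀ᵦ e^(−kᵦz) ⇒ ln(n₀ₐ/n₀ᵦ) = (kₐ − kᵦ)·z
z = ln(0.42/0.5) / (0.246 − 0.507) = -0.1744 / -0.261 = 0.668 km

0.67 km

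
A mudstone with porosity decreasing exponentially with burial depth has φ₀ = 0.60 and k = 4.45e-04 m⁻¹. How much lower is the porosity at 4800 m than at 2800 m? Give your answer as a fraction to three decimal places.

Working in km (1 km = 1000 m; k in km⁻¹ = k in m⁻¹ × 1000):
φ(2.8) = 0.6·e^(−0.445×2.8) = 0.1726
φ(4.8) = 0.6·e^(−0.445×4.8) = 0.0709
Δφ = 0.1726 − 0.0709 = 0.1017

0.102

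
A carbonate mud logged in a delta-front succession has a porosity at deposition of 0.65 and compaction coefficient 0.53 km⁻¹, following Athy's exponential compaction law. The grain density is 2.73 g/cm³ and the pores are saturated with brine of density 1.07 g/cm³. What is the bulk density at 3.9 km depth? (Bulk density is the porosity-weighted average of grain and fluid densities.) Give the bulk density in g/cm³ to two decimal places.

2.59 g/cm³

Porosity at depth: n = 0.65·exp(−0.53×3.9) = 0.65×0.1266 = 0.0823
Bulk density: ρ_b = (1−n)ρ_g + n·ρ_f = 0.9177×2.73 + 0.0823×1.07
       = 2.505 + 0.088 = 2.593 g/cm³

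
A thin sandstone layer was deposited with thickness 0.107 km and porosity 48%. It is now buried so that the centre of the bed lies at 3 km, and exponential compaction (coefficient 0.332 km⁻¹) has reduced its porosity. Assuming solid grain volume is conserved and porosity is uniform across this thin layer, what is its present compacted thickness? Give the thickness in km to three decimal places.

Porosity at 3 km: phi = 0.48·exp(−0.332×3) = 0.1773
Solid-volume conservation: h(1−phi) = h₀(1−phi₀) ⇒ h = h₀·(1−phi₀)/(1−phi)
h = 0.107 × (1 − 0.48)/(1 − 0.1773) = 0.107 × 0.6321 = 0.0676 km

0.068 km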